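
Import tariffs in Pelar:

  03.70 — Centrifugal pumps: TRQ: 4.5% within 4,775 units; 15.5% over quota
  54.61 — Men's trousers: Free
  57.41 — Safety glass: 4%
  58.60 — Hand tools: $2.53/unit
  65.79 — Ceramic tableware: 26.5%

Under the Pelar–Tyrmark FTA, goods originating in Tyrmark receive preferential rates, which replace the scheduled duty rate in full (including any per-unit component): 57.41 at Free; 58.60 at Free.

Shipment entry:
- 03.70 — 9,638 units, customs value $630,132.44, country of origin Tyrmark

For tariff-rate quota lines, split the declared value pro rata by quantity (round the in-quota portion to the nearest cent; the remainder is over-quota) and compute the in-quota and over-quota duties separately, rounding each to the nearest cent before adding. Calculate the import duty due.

Line 1 (03.70, Tyrmark, 9,638 units, $630,132.44):
Code 03.70 is under a tariff-rate quota (threshold 4,775 units). In-quota: 4,775 units at 4.5%; over-quota: 4,863 units at 15.5%.
Pro-rata value split: in-quota = $630,132.44 × 4,775/9,638 = $312,189.50; over-quota = $630,132.44 − $312,189.50 = $317,942.94.
In-quota duty = $312,189.50 × 4.5% = $14,048.53. Over-quota duty = $317,942.94 × 15.5% = $49,281.16.
Line duty = $14,048.53 + $49,281.16 = $63,329.69.

$63,329.69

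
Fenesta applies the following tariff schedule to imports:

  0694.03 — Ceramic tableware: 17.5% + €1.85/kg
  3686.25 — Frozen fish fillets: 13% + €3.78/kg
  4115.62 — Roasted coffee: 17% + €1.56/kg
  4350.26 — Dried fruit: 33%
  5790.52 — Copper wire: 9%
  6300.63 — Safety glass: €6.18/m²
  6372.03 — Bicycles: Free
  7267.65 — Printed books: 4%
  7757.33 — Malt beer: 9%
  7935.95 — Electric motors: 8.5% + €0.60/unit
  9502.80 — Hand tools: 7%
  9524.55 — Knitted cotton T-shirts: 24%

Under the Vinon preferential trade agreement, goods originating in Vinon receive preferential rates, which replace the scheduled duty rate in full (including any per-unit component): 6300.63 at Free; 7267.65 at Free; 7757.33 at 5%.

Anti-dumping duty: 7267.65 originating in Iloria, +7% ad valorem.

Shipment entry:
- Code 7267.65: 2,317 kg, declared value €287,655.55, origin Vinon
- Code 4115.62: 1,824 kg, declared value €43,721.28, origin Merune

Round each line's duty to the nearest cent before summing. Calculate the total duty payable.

€10,278.06

Line 1 (7267.65, Vinon, 2,317 kg, €287,655.55):
Base rate for 7267.65 is 4%.
Origin Vinon qualifies under the Fenesta–Vinon agreement and 7267.65 is covered: preferential rate Free applies instead.
The additional-duty order on 7267.65 targets Iloria, not Vinon; it does not apply.
Duty = €287,655.55 × 0% = €0.00.
Line 2 (4115.62, Merune, 1,824 kg, €43,721.28):
Base rate for 4115.62 is 17% + €1.56/kg.
Duty = €43,721.28 × 17% + 1,824 × €1.56 = €10,278.06.
Total = €0.00 + €10,278.06 = €10,278.06.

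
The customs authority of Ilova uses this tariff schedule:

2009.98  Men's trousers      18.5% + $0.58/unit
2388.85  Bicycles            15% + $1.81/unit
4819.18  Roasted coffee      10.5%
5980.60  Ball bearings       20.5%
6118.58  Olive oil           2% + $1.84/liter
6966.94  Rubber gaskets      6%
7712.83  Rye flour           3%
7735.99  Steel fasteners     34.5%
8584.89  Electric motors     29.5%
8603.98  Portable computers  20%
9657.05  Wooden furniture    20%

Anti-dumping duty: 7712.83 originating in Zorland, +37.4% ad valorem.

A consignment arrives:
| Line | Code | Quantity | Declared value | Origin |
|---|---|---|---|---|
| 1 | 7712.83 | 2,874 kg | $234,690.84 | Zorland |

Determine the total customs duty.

$94,815.10

Line 1 (7712.83, Zorland, 2,874 kg, $234,690.84):
Base rate for 7712.83 is 3%.
Additional duty on 7712.83 from Zorland: +37.4%. Applied ad valorem rate: 3% + 37.4% = 40.4%.
Duty = $234,690.84 × 40.4% = $94,815.10.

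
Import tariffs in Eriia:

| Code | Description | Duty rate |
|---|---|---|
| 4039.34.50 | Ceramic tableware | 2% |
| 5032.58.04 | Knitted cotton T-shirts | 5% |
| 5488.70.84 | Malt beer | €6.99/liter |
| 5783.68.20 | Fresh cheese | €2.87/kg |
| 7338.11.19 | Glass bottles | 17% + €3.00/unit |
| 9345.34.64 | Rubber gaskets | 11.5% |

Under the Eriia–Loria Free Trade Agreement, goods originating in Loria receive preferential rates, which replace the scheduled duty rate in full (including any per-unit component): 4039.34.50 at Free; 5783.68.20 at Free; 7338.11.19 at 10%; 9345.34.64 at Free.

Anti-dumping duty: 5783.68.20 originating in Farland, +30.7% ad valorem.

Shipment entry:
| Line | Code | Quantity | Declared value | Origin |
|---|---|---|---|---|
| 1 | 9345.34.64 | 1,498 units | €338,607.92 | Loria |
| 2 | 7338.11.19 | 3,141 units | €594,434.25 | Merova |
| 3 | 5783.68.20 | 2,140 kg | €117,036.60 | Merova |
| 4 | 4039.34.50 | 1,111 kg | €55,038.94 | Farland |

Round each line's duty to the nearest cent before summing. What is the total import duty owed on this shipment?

Line 1 (9345.34.64, Loria, 1,498 units, €338,607.92):
Base rate for 9345.34.64 is 11.5%.
Origin Loria qualifies under the Eriia–Loria agreement and 9345.34.64 is covered: preferential rate Free applies instead.
Duty = €338,607.92 × 0% = €0.00.
Line 2 (7338.11.19, Merova, 3,141 units, €594,434.25):
Base rate for 7338.11.19 is 17% + €3.00/unit.
7338.11.19 has an FTA preferential rate, but origin Merova is not Loria; base rate stands.
Duty = €594,434.25 × 17% + 3,141 × €3.00 = €110,476.82.
Line 3 (5783.68.20, Merova, 2,140 kg, €117,036.60):
Base rate for 5783.68.20 is €2.87/kg.
5783.68.20 has an FTA preferential rate, but origin Merova is not Loria; base rate stands.
The additional-duty order on 5783.68.20 targets Farland, not Merova; it does not apply.
Duty = 2,140 × €2.87 = €6,141.80.
Line 4 (4039.34.50, Farland, 1,111 kg, €55,038.94):
Base rate for 4039.34.50 is 2%.
4039.34.50 has an FTA preferential rate, but origin Farland is not Loria; base rate stands.
Duty = €55,038.94 × 2% = €1,100.78.
Total = €0.00 + €110,476.82 + €6,141.80 + €1,100.78 = €117,719.40.

€117,719.40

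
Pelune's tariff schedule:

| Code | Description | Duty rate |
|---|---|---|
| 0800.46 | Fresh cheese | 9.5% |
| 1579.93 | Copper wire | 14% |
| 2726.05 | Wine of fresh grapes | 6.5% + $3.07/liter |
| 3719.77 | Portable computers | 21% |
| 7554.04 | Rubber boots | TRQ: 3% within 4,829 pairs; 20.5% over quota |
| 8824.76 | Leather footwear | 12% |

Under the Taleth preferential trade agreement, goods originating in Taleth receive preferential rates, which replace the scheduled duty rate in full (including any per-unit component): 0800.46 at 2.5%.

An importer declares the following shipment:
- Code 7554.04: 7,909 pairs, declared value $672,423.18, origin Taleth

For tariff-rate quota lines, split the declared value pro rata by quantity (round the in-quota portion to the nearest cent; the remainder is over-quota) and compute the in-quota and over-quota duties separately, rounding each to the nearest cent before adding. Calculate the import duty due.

$65,998.48

Line 1 (7554.04, Taleth, 7,909 pairs, $672,423.18):
Code 7554.04 is under a tariff-rate quota (threshold 4,829 pairs). In-quota: 4,829 pairs at 3%; over-quota: 3,080 pairs at 20.5%.
Pro-rata value split: in-quota = $672,423.18 × 4,829/7,909 = $410,561.58; over-quota = $672,423.18 − $410,561.58 = $261,861.60.
In-quota duty = $410,561.58 × 3% = $12,316.85. Over-quota duty = $261,861.60 × 20.5% = $53,681.63.
Line duty = $12,316.85 + $53,681.63 = $65,998.48.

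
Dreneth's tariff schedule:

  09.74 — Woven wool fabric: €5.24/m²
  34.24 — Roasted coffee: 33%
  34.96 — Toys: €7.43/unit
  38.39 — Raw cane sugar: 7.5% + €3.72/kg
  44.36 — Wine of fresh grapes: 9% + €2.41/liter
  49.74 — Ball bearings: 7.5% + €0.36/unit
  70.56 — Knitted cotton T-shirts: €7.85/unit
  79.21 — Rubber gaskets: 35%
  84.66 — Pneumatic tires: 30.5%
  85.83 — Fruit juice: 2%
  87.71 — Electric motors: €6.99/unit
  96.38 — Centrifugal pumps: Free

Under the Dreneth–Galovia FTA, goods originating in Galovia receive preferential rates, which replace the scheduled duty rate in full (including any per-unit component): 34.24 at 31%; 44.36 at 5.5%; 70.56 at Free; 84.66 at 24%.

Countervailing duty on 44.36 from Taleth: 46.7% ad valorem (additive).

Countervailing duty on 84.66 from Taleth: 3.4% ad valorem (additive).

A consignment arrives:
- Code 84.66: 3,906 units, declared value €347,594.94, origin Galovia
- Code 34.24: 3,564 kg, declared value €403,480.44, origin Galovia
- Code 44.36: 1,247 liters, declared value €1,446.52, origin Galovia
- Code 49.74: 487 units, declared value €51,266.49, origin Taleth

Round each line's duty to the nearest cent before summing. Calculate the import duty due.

€212,601.60

Line 1 (84.66, Galovia, 3,906 units, €347,594.94):
Base rate for 84.66 is 30.5%.
Origin Galovia qualifies under the Dreneth–Galovia agreement and 84.66 is covered: preferential rate 24% applies instead.
The additional-duty order on 84.66 targets Taleth, not Galovia; it does not apply.
Duty = €347,594.94 × 24% = €83,422.79.
Line 2 (34.24, Galovia, 3,564 kg, €403,480.44):
Base rate for 34.24 is 33%.
Origin Galovia qualifies under the Dreneth–Galovia agreement and 34.24 is covered: preferential rate 31% applies instead.
Duty = €403,480.44 × 31% = €125,078.94.
Line 3 (44.36, Galovia, 1,247 liters, €1,446.52):
Base rate for 44.36 is 9% + €2.41/liter.
Origin Galovia qualifies under the Dreneth–Galovia agreement and 44.36 is covered: preferential rate 5.5% applies instead.
The additional-duty order on 44.36 targets Taleth, not Galovia; it does not apply.
Duty = €1,446.52 × 5.5% = €79.56.
Line 4 (49.74, Taleth, 487 units, €51,266.49):
Base rate for 49.74 is 7.5% + €0.36/unit.
Duty = €51,266.49 × 7.5% + 487 × €0.36 = €4,020.31.
Total = €83,422.79 + €125,078.94 + €79.56 + €4,020.31 = €212,601.60.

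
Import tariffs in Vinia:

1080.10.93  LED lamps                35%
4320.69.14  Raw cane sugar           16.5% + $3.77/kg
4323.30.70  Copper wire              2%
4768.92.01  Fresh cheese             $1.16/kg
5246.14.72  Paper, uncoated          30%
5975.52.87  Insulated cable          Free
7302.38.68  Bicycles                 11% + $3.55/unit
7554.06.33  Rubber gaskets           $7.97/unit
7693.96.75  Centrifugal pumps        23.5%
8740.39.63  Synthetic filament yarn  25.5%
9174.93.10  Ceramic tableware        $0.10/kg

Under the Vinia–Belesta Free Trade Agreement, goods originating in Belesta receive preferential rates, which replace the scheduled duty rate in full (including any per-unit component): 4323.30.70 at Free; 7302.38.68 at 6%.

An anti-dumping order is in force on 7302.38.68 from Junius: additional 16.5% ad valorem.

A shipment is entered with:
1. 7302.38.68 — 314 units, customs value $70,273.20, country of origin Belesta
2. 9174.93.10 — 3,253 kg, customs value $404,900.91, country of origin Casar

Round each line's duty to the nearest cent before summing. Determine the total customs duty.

$4,541.69

Line 1 (7302.38.68, Belesta, 314 units, $70,273.20):
Base rate for 7302.38.68 is 11% + $3.55/unit.
Origin Belesta qualifies under the Vinia–Belesta agreement and 7302.38.68 is covered: preferential rate 6% applies instead.
The additional-duty order on 7302.38.68 targets Junius, not Belesta; it does not apply.
Duty = $70,273.20 × 6% = $4,216.39.
Line 2 (9174.93.10, Casar, 3,253 kg, $404,900.91):
Base rate for 9174.93.10 is $0.10/kg.
Duty = 3,253 × $0.10 = $325.30.
Total = $4,216.39 + $325.30 = $4,541.69.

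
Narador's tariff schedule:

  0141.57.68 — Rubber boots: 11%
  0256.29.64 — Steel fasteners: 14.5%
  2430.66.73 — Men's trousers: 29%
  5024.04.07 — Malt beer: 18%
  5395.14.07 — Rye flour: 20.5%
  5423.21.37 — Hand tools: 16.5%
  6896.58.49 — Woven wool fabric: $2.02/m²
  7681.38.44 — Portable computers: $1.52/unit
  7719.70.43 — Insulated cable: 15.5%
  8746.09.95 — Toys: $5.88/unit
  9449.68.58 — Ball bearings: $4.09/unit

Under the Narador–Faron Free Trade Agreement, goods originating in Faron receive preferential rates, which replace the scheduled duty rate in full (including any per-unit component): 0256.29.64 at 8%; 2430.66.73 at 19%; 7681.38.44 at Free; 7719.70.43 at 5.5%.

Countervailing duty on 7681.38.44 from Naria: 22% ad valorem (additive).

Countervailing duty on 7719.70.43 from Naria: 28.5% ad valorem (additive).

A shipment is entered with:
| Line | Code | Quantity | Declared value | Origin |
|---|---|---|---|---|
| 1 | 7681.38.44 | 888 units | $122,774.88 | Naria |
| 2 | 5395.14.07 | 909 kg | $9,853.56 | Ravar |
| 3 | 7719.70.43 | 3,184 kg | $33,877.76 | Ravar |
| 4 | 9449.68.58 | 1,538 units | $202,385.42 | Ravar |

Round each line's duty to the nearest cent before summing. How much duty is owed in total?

$41,921.68

Line 1 (7681.38.44, Naria, 888 units, $122,774.88):
Base rate for 7681.38.44 is $1.52/unit.
7681.38.44 has an FTA preferential rate, but origin Naria is not Faron; base rate stands.
Additional duty on 7681.38.44 from Naria: +22% ad valorem. Applied ad valorem rate = 22%.
Duty = $122,774.88 × 22% + 888 × $1.52 = $28,360.23.
Line 2 (5395.14.07, Ravar, 909 kg, $9,853.56):
Base rate for 5395.14.07 is 20.5%.
Duty = $9,853.56 × 20.5% = $2,019.98.
Line 3 (7719.70.43, Ravar, 3,184 kg, $33,877.76):
Base rate for 7719.70.43 is 15.5%.
7719.70.43 has an FTA preferential rate, but origin Ravar is not Faron; base rate stands.
The additional-duty order on 7719.70.43 targets Naria, not Ravar; it does not apply.
Duty = $33,877.76 × 15.5% = $5,251.05.
Line 4 (9449.68.58, Ravar, 1,538 units, $202,385.42):
Base rate for 9449.68.58 is $4.09/unit.
Duty = 1,538 × $4.09 = $6,290.42.
Total = $28,360.23 + $2,019.98 + $5,251.05 + $6,290.42 = $41,921.68.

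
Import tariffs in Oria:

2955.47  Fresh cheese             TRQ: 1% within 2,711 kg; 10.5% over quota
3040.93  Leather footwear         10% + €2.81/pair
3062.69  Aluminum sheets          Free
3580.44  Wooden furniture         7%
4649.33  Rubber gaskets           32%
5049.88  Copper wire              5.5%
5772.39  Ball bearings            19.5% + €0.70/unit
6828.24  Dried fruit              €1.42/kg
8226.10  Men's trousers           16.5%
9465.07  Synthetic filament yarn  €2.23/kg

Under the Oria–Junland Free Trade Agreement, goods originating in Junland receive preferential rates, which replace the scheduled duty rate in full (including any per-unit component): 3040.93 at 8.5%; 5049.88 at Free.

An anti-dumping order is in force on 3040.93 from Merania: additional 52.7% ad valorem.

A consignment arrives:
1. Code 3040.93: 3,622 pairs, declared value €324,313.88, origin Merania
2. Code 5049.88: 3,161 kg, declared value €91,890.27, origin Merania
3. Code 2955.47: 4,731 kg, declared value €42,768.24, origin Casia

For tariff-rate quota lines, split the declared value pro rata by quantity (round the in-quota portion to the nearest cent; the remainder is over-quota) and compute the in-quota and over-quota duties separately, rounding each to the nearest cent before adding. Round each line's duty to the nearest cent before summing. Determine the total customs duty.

€220,739.03

Line 1 (3040.93, Merania, 3,622 pairs, €324,313.88):
Base rate for 3040.93 is 10% + €2.81/pair.
3040.93 has an FTA preferential rate, but origin Merania is not Junland; base rate stands.
Additional duty on 3040.93 from Merania: +52.7%. Applied ad valorem rate: 10% + 52.7% = 62.7%.
Duty = €324,313.88 × 62.7% + 3,622 × €2.81 = €213,522.62.
Line 2 (5049.88, Merania, 3,161 kg, €91,890.27):
Base rate for 5049.88 is 5.5%.
5049.88 has an FTA preferential rate, but origin Merania is not Junland; base rate stands.
Duty = €91,890.27 × 5.5% = €5,053.96.
Line 3 (2955.47, Casia, 4,731 kg, €42,768.24):
Code 2955.47 is under a tariff-rate quota (threshold 2,711 kg). In-quota: 2,711 kg at 1%; over-quota: 2,020 kg at 10.5%.
Pro-rata value split: in-quota = €42,768.24 × 2,711/4,731 = €24,507.44; over-quota = €42,768.24 − €24,507.44 = €18,260.80.
In-quota duty = €24,507.44 × 1% = €245.07. Over-quota duty = €18,260.80 × 10.5% = €1,917.38.
Line duty = €245.07 + €1,917.38 = €2,162.45.
Total = €213,522.62 + €5,053.96 + €2,162.45 = €220,739.03.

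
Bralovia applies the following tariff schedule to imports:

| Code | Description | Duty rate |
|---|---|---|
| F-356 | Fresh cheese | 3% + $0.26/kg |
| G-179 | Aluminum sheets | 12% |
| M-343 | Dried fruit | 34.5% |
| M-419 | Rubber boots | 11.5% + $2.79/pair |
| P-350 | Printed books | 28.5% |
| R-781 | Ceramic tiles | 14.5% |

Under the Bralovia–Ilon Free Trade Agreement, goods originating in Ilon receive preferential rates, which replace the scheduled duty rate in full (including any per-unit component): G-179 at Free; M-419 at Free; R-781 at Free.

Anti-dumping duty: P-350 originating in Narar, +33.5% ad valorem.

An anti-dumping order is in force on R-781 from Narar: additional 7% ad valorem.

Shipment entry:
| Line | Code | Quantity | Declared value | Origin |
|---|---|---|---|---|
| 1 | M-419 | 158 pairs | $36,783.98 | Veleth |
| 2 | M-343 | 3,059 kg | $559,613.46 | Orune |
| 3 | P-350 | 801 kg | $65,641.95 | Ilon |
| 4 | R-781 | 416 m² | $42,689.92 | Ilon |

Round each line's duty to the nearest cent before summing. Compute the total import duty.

Line 1 (M-419, Veleth, 158 pairs, $36,783.98):
Base rate for M-419 is 11.5% + $2.79/pair.
M-419 has an FTA preferential rate, but origin Veleth is not Ilon; base rate stands.
Duty = $36,783.98 × 11.5% + 158 × $2.79 = $4,670.98.
Line 2 (M-343, Orune, 3,059 kg, $559,613.46):
Base rate for M-343 is 34.5%.
Duty = $559,613.46 × 34.5% = $193,066.64.
Line 3 (P-350, Ilon, 801 kg, $65,641.95):
Base rate for P-350 is 28.5%.
Origin Ilon is the FTA partner but P-350 is not on the preference list; base rate stands.
The additional-duty order on P-350 targets Narar, not Ilon; it does not apply.
Duty = $65,641.95 × 28.5% = $18,707.96.
Line 4 (R-781, Ilon, 416 m², $42,689.92):
Base rate for R-781 is 14.5%.
Origin Ilon qualifies under the Bralovia–Ilon agreement and R-781 is covered: preferential rate Free applies instead.
The additional-duty order on R-781 targets Narar, not Ilon; it does not apply.
Duty = $42,689.92 × 0% = $0.00.
Total = $4,670.98 + $193,066.64 + $18,707.96 + $0.00 = $216,445.58.

$216,445.58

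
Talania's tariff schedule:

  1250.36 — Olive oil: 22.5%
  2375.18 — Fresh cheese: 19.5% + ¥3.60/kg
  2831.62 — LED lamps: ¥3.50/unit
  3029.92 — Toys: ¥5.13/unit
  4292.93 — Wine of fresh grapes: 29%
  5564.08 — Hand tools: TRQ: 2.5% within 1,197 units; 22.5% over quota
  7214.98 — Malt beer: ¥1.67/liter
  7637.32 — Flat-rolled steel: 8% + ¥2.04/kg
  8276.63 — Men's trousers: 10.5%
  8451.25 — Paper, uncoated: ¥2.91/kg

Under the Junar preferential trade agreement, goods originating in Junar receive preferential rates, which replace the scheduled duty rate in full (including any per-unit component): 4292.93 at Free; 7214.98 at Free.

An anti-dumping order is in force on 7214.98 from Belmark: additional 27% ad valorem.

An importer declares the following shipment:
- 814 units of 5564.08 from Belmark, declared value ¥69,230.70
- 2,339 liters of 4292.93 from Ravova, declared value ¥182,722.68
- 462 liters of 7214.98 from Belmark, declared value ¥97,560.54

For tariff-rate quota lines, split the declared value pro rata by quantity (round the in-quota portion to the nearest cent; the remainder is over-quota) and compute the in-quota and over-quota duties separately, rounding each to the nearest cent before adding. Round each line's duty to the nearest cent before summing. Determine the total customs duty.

¥81,833.24

Line 1 (5564.08, Belmark, 814 units, ¥69,230.70):
Code 5564.08 is under a tariff-rate quota (threshold 1,197 units). Quantity 814 units is within the quota, so the in-quota rate 2.5% applies to the full value.
Duty = ¥69,230.70 × 2.5% = ¥1,730.77.
Line 2 (4292.93, Ravova, 2,339 liters, ¥182,722.68):
Base rate for 4292.93 is 29%.
4292.93 has an FTA preferential rate, but origin Ravova is not Junar; base rate stands.
Duty = ¥182,722.68 × 29% = ¥52,989.58.
Line 3 (7214.98, Belmark, 462 liters, ¥97,560.54):
Base rate for 7214.98 is ¥1.67/liter.
7214.98 has an FTA preferential rate, but origin Belmark is not Junar; base rate stands.
Additional duty on 7214.98 from Belmark: +27% ad valorem. Applied ad valorem rate = 27%.
Duty = ¥97,560.54 × 27% + 462 × ¥1.67 = ¥27,112.89.
Total = ¥1,730.77 + ¥52,989.58 + ¥27,112.89 = ¥81,833.24.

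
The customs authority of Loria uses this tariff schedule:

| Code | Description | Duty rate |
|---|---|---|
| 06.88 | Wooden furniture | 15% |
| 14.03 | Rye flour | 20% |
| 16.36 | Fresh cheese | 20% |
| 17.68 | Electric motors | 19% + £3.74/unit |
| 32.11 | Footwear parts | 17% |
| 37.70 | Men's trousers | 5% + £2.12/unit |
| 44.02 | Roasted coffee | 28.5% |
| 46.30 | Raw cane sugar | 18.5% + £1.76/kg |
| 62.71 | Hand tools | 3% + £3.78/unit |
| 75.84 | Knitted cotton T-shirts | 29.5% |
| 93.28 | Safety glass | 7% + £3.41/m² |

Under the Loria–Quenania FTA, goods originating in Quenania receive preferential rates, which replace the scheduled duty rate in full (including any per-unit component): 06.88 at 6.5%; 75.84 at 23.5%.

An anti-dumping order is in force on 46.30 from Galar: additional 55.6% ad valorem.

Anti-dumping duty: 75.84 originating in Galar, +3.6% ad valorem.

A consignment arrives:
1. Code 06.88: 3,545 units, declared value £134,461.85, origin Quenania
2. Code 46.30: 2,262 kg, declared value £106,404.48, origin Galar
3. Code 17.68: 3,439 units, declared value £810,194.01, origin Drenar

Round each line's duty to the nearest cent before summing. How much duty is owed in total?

Line 1 (06.88, Quenania, 3,545 units, £134,461.85):
Base rate for 06.88 is 15%.
Origin Quenania qualifies under the Loria–Quenania agreement and 06.88 is covered: preferential rate 6.5% applies instead.
Duty = £134,461.85 × 6.5% = £8,740.02.
Line 2 (46.30, Galar, 2,262 kg, £106,404.48):
Base rate for 46.30 is 18.5% + £1.76/kg.
Additional duty on 46.30 from Galar: +55.6%. Applied ad valorem rate: 18.5% + 55.6% = 74.1%.
Duty = £106,404.48 × 74.1% + 2,262 × £1.76 = £82,826.84.
Line 3 (17.68, Drenar, 3,439 units, £810,194.01):
Base rate for 17.68 is 19% + £3.74/unit.
Duty = £810,194.01 × 19% + 3,439 × £3.74 = £166,798.72.
Total = £8,740.02 + £82,826.84 + £166,798.72 = £258,365.58.

£258,365.58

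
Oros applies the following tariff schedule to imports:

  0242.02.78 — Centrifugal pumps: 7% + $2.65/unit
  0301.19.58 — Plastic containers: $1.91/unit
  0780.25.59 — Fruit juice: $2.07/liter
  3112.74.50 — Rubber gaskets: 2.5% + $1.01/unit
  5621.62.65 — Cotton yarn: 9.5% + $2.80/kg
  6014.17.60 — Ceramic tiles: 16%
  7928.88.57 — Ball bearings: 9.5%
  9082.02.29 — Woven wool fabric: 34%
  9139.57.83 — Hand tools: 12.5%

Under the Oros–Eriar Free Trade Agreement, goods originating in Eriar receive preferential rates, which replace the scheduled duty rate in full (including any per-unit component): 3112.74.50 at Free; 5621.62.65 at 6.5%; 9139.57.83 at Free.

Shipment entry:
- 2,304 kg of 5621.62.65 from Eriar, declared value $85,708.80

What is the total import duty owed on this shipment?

$5,571.07

Line 1 (5621.62.65, Eriar, 2,304 kg, $85,708.80):
Base rate for 5621.62.65 is 9.5% + $2.80/kg.
Origin Eriar qualifies under the Oros–Eriar agreement and 5621.62.65 is covered: preferential rate 6.5% applies instead.
Duty = $85,708.80 × 6.5% = $5,571.07.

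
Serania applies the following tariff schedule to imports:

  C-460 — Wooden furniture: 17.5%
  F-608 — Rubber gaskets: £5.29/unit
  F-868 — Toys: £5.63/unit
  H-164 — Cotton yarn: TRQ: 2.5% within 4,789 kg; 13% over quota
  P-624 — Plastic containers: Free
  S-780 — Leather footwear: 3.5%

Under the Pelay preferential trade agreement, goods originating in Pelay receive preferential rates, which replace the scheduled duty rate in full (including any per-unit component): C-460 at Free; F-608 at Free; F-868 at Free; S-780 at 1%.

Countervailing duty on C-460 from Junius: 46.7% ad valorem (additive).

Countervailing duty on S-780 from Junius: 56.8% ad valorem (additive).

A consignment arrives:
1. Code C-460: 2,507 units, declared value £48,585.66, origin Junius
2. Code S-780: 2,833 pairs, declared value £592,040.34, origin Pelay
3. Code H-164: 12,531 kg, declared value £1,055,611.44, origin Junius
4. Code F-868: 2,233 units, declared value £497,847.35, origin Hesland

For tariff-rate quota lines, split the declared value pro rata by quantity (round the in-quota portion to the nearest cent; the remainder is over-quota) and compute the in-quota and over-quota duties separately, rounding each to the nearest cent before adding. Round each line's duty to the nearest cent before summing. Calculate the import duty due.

£144,554.00

Line 1 (C-460, Junius, 2,507 units, £48,585.66):
Base rate for C-460 is 17.5%.
C-460 has an FTA preferential rate, but origin Junius is not Pelay; base rate stands.
Additional duty on C-460 from Junius: +46.7%. Applied ad valorem rate: 17.5% + 46.7% = 64.2%.
Duty = £48,585.66 × 64.2% = £31,191.99.
Line 2 (S-780, Pelay, 2,833 pairs, £592,040.34):
Base rate for S-780 is 3.5%.
Origin Pelay qualifies under the Serania–Pelay agreement and S-780 is covered: preferential rate 1% applies instead.
The additional-duty order on S-780 targets Junius, not Pelay; it does not apply.
Duty = £592,040.34 × 1% = £5,920.40.
Line 3 (H-164, Junius, 12,531 kg, £1,055,611.44):
Code H-164 is under a tariff-rate quota (threshold 4,789 kg). In-quota: 4,789 kg at 2.5%; over-quota: 7,742 kg at 13%.
Pro-rata value split: in-quota = £1,055,611.44 × 4,789/12,531 = £403,425.36; over-quota = £1,055,611.44 − £403,425.36 = £652,186.08.
In-quota duty = £403,425.36 × 2.5% = £10,085.63. Over-quota duty = £652,186.08 × 13% = £84,784.19.
Line duty = £10,085.63 + £84,784.19 = £94,869.82.
Line 4 (F-868, Hesland, 2,233 units, £497,847.35):
Base rate for F-868 is £5.63/unit.
F-868 has an FTA preferential rate, but origin Hesland is not Pelay; base rate stands.
Duty = 2,233 × £5.63 = £12,571.79.
Total = £31,191.99 + £5,920.40 + £94,869.82 + £12,571.79 = £144,554.00.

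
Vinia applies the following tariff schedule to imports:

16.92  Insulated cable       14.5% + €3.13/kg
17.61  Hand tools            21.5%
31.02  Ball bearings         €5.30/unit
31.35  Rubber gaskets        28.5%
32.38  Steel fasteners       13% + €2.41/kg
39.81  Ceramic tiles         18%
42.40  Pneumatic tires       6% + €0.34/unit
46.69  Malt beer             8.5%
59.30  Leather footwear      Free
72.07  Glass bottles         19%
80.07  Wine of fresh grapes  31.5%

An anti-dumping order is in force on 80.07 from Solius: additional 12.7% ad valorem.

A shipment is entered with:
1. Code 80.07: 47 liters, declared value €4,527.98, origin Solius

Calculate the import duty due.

€2,001.37

Line 1 (80.07, Solius, 47 liters, €4,527.98):
Base rate for 80.07 is 31.5%.
Additional duty on 80.07 from Solius: +12.7%. Applied ad valorem rate: 31.5% + 12.7% = 44.2%.
Duty = €4,527.98 × 44.2% = €2,001.37.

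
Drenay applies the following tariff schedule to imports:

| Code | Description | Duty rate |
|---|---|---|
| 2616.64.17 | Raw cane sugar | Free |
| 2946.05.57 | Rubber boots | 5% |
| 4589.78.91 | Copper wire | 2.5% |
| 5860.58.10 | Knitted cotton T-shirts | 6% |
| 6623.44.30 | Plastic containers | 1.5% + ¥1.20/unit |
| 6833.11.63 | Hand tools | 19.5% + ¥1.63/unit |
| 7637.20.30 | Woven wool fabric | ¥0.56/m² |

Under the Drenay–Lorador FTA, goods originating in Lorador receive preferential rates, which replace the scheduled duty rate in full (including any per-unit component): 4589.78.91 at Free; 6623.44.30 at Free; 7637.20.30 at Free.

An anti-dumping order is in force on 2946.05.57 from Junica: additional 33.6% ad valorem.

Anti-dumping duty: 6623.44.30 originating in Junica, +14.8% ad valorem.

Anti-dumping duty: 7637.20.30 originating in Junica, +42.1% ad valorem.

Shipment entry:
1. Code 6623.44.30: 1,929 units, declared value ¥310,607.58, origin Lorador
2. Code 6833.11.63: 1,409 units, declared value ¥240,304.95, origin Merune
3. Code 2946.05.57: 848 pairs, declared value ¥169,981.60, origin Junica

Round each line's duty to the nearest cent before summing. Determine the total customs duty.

Line 1 (6623.44.30, Lorador, 1,929 units, ¥310,607.58):
Base rate for 6623.44.30 is 1.5% + ¥1.20/unit.
Origin Lorador qualifies under the Drenay–Lorador agreement and 6623.44.30 is covered: preferential rate Free applies instead.
The additional-duty order on 6623.44.30 targets Junica, not Lorador; it does not apply.
Duty = ¥310,607.58 × 0% = ¥0.00.
Line 2 (6833.11.63, Merune, 1,409 units, ¥240,304.95):
Base rate for 6833.11.63 is 19.5% + ¥1.63/unit.
Duty = ¥240,304.95 × 19.5% + 1,409 × ¥1.63 = ¥49,156.14.
Line 3 (2946.05.57, Junica, 848 pairs, ¥169,981.60):
Base rate for 2946.05.57 is 5%.
Additional duty on 2946.05.57 from Junica: +33.6%. Applied ad valorem rate: 5% + 33.6% = 38.6%.
Duty = ¥169,981.60 × 38.6% = ¥65,612.90.
Total = ¥0.00 + ¥49,156.14 + ¥65,612.90 = ¥114,769.04.

¥114,769.04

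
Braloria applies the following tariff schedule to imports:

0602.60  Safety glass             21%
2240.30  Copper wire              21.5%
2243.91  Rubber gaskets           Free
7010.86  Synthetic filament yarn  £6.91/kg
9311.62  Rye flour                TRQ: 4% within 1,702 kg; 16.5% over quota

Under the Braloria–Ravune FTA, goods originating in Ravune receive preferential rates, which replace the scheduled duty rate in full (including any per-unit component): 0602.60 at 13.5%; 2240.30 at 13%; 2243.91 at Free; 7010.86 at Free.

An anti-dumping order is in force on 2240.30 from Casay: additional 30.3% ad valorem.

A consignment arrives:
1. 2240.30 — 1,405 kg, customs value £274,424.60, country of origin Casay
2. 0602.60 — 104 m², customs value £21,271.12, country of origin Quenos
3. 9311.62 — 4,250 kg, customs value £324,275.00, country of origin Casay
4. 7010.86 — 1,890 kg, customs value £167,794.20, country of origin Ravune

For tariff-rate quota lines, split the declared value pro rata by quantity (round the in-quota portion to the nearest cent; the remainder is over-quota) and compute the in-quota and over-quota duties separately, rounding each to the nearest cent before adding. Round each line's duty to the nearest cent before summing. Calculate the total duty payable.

£183,891.43

Line 1 (2240.30, Casay, 1,405 kg, £274,424.60):
Base rate for 2240.30 is 21.5%.
2240.30 has an FTA preferential rate, but origin Casay is not Ravune; base rate stands.
Additional duty on 2240.30 from Casay: +30.3%. Applied ad valorem rate: 21.5% + 30.3% = 51.8%.
Duty = £274,424.60 × 51.8% = £142,151.94.
Line 2 (0602.60, Quenos, 104 m², £21,271.12):
Base rate for 0602.60 is 21%.
0602.60 has an FTA preferential rate, but origin Quenos is not Ravune; base rate stands.
Duty = £21,271.12 × 21% = £4,466.94.
Line 3 (9311.62, Casay, 4,250 kg, £324,275.00):
Code 9311.62 is under a tariff-rate quota (threshold 1,702 kg). In-quota: 1,702 kg at 4%; over-quota: 2,548 kg at 16.5%.
Pro-rata value split: in-quota = £324,275.00 × 1,702/4,250 = £129,862.60; over-quota = £324,275.00 − £129,862.60 = £194,412.40.
In-quota duty = £129,862.60 × 4% = £5,194.50. Over-quota duty = £194,412.40 × 16.5% = £32,078.05.
Line duty = £5,194.50 + £32,078.05 = £37,272.55.
Line 4 (7010.86, Ravune, 1,890 kg, £167,794.20):
Base rate for 7010.86 is £6.91/kg.
Origin Ravune qualifies under the Braloria–Ravune agreement and 7010.86 is covered: preferential rate Free applies instead.
Duty = £167,794.20 × 0% = £0.00.
Total = £142,151.94 + £4,466.94 + £37,272.55 + £0.00 = £183,891.43.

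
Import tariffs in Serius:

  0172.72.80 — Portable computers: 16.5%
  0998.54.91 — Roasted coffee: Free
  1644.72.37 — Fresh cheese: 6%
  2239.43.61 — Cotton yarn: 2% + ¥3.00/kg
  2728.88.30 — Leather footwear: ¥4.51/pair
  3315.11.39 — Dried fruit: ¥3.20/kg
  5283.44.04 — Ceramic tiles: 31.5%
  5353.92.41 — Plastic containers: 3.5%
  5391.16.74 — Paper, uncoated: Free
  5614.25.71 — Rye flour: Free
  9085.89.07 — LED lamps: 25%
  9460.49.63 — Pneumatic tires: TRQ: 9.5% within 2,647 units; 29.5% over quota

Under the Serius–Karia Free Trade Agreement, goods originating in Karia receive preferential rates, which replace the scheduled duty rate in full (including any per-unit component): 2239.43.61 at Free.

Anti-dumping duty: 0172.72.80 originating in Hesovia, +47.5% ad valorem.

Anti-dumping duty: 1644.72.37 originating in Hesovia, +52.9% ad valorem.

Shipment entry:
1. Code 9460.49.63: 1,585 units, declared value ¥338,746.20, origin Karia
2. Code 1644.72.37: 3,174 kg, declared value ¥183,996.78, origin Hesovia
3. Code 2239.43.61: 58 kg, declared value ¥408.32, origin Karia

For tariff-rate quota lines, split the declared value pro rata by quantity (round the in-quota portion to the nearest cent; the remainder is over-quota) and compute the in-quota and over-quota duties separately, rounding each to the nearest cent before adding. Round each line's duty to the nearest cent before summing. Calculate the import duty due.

¥140,554.99

Line 1 (9460.49.63, Karia, 1,585 units, ¥338,746.20):
Code 9460.49.63 is under a tariff-rate quota (threshold 2,647 units). Quantity 1,585 units is within the quota, so the in-quota rate 9.5% applies to the full value.
Duty = ¥338,746.20 × 9.5% = ¥32,180.89.
Line 2 (1644.72.37, Hesovia, 3,174 kg, ¥183,996.78):
Base rate for 1644.72.37 is 6%.
Additional duty on 1644.72.37 from Hesovia: +52.9%. Applied ad valorem rate: 6% + 52.9% = 58.9%.
Duty = ¥183,996.78 × 58.9% = ¥108,374.10.
Line 3 (2239.43.61, Karia, 58 kg, ¥408.32):
Base rate for 2239.43.61 is 2% + ¥3.00/kg.
Origin Karia qualifies under the Serius–Karia agreement and 2239.43.61 is covered: preferential rate Free applies instead.
Duty = ¥408.32 × 0% = ¥0.00.
Total = ¥32,180.89 + ¥108,374.10 + ¥0.00 = ¥140,554.99.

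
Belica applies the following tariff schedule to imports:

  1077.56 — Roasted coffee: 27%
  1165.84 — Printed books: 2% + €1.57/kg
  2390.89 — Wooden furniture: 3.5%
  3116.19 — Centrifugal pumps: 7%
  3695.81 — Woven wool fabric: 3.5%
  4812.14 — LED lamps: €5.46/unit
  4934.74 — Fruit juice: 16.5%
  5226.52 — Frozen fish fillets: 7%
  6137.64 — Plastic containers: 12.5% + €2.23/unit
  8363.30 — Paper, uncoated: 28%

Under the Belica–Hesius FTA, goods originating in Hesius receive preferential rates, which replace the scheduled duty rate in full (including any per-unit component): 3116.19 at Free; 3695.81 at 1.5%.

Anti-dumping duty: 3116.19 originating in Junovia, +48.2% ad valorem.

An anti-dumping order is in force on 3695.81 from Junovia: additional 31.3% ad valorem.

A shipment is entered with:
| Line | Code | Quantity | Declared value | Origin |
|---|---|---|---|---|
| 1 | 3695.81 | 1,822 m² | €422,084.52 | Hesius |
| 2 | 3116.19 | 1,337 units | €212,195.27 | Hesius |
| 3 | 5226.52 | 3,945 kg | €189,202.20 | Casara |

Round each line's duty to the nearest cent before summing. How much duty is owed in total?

€19,575.42

Line 1 (3695.81, Hesius, 1,822 m², €422,084.52):
Base rate for 3695.81 is 3.5%.
Origin Hesius qualifies under the Belica–Hesius agreement and 3695.81 is covered: preferential rate 1.5% applies instead.
The additional-duty order on 3695.81 targets Junovia, not Hesius; it does not apply.
Duty = €422,084.52 × 1.5% = €6,331.27.
Line 2 (3116.19, Hesius, 1,337 units, €212,195.27):
Base rate for 3116.19 is 7%.
Origin Hesius qualifies under the Belica–Hesius agreement and 3116.19 is covered: preferential rate Free applies instead.
The additional-duty order on 3116.19 targets Junovia, not Hesius; it does not apply.
Duty = €212,195.27 × 0% = €0.00.
Line 3 (5226.52, Casara, 3,945 kg, €189,202.20):
Base rate for 5226.52 is 7%.
Duty = €189,202.20 × 7% = €13,244.15.
Total = €6,331.27 + €0.00 + €13,244.15 = €19,575.42.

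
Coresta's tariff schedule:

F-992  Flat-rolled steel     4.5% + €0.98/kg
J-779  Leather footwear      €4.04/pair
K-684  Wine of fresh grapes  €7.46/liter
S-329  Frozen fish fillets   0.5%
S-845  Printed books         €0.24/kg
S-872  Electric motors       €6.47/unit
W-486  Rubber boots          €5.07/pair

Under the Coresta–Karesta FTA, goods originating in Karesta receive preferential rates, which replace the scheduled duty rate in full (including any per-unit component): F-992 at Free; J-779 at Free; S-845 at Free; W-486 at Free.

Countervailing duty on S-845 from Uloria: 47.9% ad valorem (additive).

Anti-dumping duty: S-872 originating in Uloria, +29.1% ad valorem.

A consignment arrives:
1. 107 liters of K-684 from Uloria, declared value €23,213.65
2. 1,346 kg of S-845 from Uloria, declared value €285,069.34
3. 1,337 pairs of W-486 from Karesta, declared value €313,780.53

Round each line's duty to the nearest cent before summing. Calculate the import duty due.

Line 1 (K-684, Uloria, 107 liters, €23,213.65):
Base rate for K-684 is €7.46/liter.
Duty = 107 × €7.46 = €798.22.
Line 2 (S-845, Uloria, 1,346 kg, €285,069.34):
Base rate for S-845 is €0.24/kg.
S-845 has an FTA preferential rate, but origin Uloria is not Karesta; base rate stands.
Additional duty on S-845 from Uloria: +47.9% ad valorem. Applied ad valorem rate = 47.9%.
Duty = €285,069.34 × 47.9% + 1,346 × €0.24 = €136,871.25.
Line 3 (W-486, Karesta, 1,337 pairs, €313,780.53):
Base rate for W-486 is €5.07/pair.
Origin Karesta qualifies under the Coresta–Karesta agreement and W-486 is covered: preferential rate Free applies instead.
Duty = €313,780.53 × 0% = €0.00.
Total = €798.22 + €136,871.25 + €0.00 = €137,669.47.

€137,669.47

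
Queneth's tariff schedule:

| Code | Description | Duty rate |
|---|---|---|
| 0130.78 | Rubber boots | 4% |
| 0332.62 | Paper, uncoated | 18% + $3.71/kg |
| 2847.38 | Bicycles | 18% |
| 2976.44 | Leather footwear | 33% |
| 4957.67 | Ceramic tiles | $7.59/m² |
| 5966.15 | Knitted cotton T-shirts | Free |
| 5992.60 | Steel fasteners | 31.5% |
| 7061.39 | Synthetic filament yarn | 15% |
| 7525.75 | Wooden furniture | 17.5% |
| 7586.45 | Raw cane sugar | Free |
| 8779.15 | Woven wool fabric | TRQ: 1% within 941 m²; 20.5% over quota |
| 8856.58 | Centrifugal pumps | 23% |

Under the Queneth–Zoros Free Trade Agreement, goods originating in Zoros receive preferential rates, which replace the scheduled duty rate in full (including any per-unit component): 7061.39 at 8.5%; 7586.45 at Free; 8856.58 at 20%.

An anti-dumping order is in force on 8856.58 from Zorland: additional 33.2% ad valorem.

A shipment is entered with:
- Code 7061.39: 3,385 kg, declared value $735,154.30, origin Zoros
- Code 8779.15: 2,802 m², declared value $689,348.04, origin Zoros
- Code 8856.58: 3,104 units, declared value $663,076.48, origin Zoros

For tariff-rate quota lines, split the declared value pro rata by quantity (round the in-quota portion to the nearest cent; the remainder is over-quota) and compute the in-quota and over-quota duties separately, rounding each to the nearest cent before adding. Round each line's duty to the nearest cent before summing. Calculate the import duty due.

$291,276.33

Line 1 (7061.39, Zoros, 3,385 kg, $735,154.30):
Base rate for 7061.39 is 15%.
Origin Zoros qualifies under the Queneth–Zoros agreement and 7061.39 is covered: preferential rate 8.5% applies instead.
Duty = $735,154.30 × 8.5% = $62,488.12.
Line 2 (8779.15, Zoros, 2,802 m², $689,348.04):
Code 8779.15 is under a tariff-rate quota (threshold 941 m²). In-quota: 941 m² at 1%; over-quota: 1,861 m² at 20.5%.
Pro-rata value split: in-quota = $689,348.04 × 941/2,802 = $231,504.82; over-quota = $689,348.04 − $231,504.82 = $457,843.22.
In-quota duty = $231,504.82 × 1% = $2,315.05. Over-quota duty = $457,843.22 × 20.5% = $93,857.86.
Line duty = $2,315.05 + $93,857.86 = $96,172.91.
Line 3 (8856.58, Zoros, 3,104 units, $663,076.48):
Base rate for 8856.58 is 23%.
Origin Zoros qualifies under the Queneth–Zoros agreement and 8856.58 is covered: preferential rate 20% applies instead.
The additional-duty order on 8856.58 targets Zorland, not Zoros; it does not apply.
Duty = $663,076.48 × 20% = $132,615.30.
Total = $62,488.12 + $96,172.91 + $132,615.30 = $291,276.33.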